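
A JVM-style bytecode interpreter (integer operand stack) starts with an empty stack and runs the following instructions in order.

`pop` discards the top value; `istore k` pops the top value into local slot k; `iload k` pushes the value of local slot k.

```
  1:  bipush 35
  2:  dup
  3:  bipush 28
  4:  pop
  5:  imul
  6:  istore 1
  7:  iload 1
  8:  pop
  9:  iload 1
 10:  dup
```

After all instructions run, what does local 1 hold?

bipush 35 : 35
dup       : 35 35
bipush 28 : 35 35 28
pop       : 35 35
imul      : 1225
istore 1  : (empty)
iload 1   : 1225
pop       : (empty)
iload 1   : 1225
dup       : 1225 1225

1225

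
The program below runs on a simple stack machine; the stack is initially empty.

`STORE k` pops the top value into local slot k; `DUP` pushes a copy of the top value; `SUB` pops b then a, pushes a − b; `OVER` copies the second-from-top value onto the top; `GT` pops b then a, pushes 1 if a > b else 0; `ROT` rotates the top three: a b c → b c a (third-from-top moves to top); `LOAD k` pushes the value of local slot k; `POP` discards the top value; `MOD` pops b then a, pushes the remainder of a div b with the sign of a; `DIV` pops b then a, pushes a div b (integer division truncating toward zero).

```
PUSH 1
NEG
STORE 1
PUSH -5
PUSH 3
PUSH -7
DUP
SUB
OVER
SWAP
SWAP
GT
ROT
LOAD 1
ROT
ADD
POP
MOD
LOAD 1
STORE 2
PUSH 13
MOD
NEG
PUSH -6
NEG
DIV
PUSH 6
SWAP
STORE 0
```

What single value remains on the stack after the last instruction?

PUSH 1   1
NEG      -1
STORE 1  (empty)
PUSH -5  -5
PUSH 3   -5 3
PUSH -7  -5 3 -7
DUP      -5 3 -7 -7
SUB      -5 3 0
OVER     -5 3 0 3
SWAP     -5 3 3 0
SWAP     -5 3 0 3
GT       -5 3 0
ROT      3 0 -5
LOAD 1   3 0 -5 -1
ROT      3 -5 -1 0
ADD      3 -5 -1
POP      3 -5
MOD      3
LOAD 1   3 -1
STORE 2  3
PUSH 13  3 13
MOD      3
NEG      -3
PUSH -6  -3 -6
NEG      -3 6
DIV      0
PUSH 6   0 6
SWAP     6 0
STORE 0  6

6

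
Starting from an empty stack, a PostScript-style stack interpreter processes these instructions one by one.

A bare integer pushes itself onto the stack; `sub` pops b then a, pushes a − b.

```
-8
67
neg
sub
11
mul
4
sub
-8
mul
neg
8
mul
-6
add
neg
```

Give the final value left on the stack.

-8  → [-8]
67  → [-8, 67]
neg → [-8, -67]
sub → [59]
11  → [59, 11]
mul → [649]
4   → [649, 4]
sub → [645]
-8  → [645, -8]
mul → [-5160]
neg → [5160]
8   → [5160, 8]
mul → [41280]
-6  → [41280, -6]
add → [41274]
neg → [-41274]

-41274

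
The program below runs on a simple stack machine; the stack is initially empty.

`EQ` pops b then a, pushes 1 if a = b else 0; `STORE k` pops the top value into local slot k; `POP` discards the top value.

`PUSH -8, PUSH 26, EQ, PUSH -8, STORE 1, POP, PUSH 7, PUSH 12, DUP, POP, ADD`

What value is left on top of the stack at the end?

PUSH -8  [-8]
PUSH 26  [-8, 26]
EQ       [0]
PUSH -8  [0, -8]
STORE 1  [0]
POP      []
PUSH 7   [7]
PUSH 12  [7, 12]
DUP      [7, 12, 12]
POP      [7, 12]
ADD      [19]

19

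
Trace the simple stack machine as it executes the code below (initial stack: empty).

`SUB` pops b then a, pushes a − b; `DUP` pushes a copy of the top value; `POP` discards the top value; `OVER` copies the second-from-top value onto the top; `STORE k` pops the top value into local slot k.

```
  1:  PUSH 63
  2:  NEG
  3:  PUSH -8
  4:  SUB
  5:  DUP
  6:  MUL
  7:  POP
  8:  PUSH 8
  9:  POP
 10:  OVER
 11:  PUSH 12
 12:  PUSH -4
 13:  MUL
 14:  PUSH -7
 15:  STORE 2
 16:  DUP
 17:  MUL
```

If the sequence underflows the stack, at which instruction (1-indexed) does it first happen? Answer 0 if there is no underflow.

10

PUSH 63 : 63
NEG     : -63
PUSH -8 : -63 -8
SUB     : -55
DUP     : -55 -55
MUL     : 3025
POP     : (empty)
PUSH 8  : 8
POP     : (empty)
OVER  — needs 2 operands, stack has 0 → underflow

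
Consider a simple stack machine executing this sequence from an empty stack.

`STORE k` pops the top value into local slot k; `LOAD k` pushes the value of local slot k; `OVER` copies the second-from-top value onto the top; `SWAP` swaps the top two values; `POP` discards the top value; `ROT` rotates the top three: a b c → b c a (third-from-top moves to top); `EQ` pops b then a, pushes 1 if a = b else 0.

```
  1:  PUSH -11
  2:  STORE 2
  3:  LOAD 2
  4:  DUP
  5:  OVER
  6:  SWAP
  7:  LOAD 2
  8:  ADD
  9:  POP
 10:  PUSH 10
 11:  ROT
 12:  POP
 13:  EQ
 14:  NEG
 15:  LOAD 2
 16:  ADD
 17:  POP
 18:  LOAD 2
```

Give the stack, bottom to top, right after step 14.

PUSH -11 -> [-11]
STORE 2  -> []
LOAD 2   -> [-11]
DUP      -> [-11, -11]
OVER     -> [-11, -11, -11]
SWAP     -> [-11, -11, -11]
LOAD 2   -> [-11, -11, -11, -11]
ADD      -> [-11, -11, -22]
POP      -> [-11, -11]
PUSH 10  -> [-11, -11, 10]
ROT      -> [-11, 10, -11]
POP      -> [-11, 10]
EQ       -> [0]
NEG      -> [0]

[0]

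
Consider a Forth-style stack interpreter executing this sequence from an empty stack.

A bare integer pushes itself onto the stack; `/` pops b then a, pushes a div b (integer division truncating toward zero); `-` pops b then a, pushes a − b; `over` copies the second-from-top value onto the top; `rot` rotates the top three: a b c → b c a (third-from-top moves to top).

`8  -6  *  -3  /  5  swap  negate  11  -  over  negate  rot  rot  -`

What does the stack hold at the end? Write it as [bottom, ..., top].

8      -> 8
-6     -> 8 -6
*      -> -48
-3     -> -48 -3
/      -> 16
5      -> 16 5
swap   -> 5 16
negate -> 5 -16
11     -> 5 -16 11
-      -> 5 -27
over   -> 5 -27 5
negate -> 5 -27 -5
rot    -> -27 -5 5
rot    -> -5 5 -27
-      -> -5 32

[-5, 32]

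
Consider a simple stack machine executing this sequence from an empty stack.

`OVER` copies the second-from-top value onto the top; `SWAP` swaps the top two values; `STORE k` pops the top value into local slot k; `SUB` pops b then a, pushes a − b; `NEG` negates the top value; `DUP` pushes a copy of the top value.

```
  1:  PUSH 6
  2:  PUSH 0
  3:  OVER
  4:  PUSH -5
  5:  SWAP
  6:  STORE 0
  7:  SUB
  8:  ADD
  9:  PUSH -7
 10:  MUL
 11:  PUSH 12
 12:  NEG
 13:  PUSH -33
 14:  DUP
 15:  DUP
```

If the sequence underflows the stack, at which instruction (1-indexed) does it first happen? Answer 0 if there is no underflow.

0

PUSH 6    [6]
PUSH 0    [6, 0]
OVER      [6, 0, 6]
PUSH -5   [6, 0, 6, -5]
SWAP      [6, 0, -5, 6]
STORE 0   [6, 0, -5]
SUB       [6, 5]
ADD       [11]
PUSH -7   [11, -7]
MUL       [-77]
PUSH 12   [-77, 12]
NEG       [-77, -12]
PUSH -33  [-77, -12, -33]
DUP       [-77, -12, -33, -33]
DUP       [-77, -12, -33, -33, -33]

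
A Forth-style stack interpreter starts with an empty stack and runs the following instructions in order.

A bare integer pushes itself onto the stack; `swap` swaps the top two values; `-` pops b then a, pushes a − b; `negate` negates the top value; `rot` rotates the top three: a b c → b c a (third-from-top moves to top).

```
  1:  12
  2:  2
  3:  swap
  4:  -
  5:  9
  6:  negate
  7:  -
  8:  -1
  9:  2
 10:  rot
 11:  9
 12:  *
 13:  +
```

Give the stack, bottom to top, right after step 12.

12     -> 12
2      -> 12 2
swap   -> 2 12
-      -> -10
9      -> -10 9
negate -> -10 -9
-      -> -1
-1     -> -1 -1
2      -> -1 -1 2
rot    -> -1 2 -1
9      -> -1 2 -1 9
*      -> -1 2 -9

[-1, 2, -9]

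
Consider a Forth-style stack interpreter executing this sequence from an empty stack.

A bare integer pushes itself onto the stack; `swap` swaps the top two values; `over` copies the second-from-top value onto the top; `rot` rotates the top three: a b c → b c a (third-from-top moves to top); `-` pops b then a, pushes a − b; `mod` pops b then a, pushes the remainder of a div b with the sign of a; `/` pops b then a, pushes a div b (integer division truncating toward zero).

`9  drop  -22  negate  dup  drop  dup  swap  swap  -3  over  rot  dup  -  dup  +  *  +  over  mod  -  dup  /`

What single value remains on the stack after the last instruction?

9      : [9]
drop   : []
-22    : [-22]
negate : [22]
dup    : [22, 22]
drop   : [22]
dup    : [22, 22]
swap   : [22, 22]
swap   : [22, 22]
-3     : [22, 22, -3]
over   : [22, 22, -3, 22]
rot    : [22, -3, 22, 22]
dup    : [22, -3, 22, 22, 22]
-      : [22, -3, 22, 0]
dup    : [22, -3, 22, 0, 0]
+      : [22, -3, 22, 0]
*      : [22, -3, 0]
+      : [22, -3]
over   : [22, -3, 22]
mod    : [22, -3]
-      : [25]
dup    : [25, 25]
/      : [1]

1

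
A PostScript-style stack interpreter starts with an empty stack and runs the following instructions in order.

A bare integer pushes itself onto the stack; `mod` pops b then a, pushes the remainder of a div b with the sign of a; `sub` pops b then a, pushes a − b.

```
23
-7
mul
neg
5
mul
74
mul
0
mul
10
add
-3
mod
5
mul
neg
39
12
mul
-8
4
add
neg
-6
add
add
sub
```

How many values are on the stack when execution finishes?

23  -> [23]
-7  -> [23, -7]
mul -> [-161]
neg -> [161]
5   -> [161, 5]
mul -> [805]
74  -> [805, 74]
mul -> [59570]
0   -> [59570, 0]
mul -> [0]
10  -> [0, 10]
add -> [10]
-3  -> [10, -3]
mod -> [1]
5   -> [1, 5]
mul -> [5]
neg -> [-5]
39  -> [-5, 39]
12  -> [-5, 39, 12]
mul -> [-5, 468]
-8  -> [-5, 468, -8]
4   -> [-5, 468, -8, 4]
add -> [-5, 468, -4]
neg -> [-5, 468, 4]
-6  -> [-5, 468, 4, -6]
add -> [-5, 468, -2]
add -> [-5, 466]
sub -> [-471]

1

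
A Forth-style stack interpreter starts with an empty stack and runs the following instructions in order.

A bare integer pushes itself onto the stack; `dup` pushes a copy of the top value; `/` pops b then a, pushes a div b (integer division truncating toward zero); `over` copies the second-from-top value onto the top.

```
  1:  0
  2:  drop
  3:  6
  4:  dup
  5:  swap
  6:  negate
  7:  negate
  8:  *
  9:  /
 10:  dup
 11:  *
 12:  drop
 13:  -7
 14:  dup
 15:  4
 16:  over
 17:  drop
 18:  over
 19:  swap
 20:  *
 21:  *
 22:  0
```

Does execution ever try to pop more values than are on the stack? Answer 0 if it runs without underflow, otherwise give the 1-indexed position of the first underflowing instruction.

9

0       [0]
drop    []
6       [6]
dup     [6, 6]
swap    [6, 6]
negate  [6, -6]
negate  [6, 6]
*       [36]
/  — needs 2 operands, stack has 1 → underflow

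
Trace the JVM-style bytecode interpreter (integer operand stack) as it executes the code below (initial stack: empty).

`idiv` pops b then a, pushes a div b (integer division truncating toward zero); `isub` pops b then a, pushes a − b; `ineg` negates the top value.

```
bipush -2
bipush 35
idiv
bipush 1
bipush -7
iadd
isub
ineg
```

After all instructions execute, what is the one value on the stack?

bipush -2 -> -2
bipush 35 -> -2 35
idiv      -> 0
bipush 1  -> 0 1
bipush -7 -> 0 1 -7
iadd      -> 0 -6
isub      -> 6
ineg      -> -6

-6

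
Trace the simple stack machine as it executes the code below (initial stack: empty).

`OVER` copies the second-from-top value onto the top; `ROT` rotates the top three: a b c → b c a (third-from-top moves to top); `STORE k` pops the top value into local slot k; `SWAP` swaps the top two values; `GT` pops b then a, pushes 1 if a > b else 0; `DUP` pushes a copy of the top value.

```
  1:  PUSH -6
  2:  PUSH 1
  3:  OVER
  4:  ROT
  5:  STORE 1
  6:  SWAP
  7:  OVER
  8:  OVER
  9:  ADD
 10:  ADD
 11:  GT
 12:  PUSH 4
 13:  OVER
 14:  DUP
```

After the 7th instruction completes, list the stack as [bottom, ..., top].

PUSH -6 -> -6
PUSH 1  -> -6 1
OVER    -> -6 1 -6
ROT     -> 1 -6 -6
STORE 1 -> 1 -6
SWAP    -> -6 1
OVER    -> -6 1 -6

[-6, 1, -6]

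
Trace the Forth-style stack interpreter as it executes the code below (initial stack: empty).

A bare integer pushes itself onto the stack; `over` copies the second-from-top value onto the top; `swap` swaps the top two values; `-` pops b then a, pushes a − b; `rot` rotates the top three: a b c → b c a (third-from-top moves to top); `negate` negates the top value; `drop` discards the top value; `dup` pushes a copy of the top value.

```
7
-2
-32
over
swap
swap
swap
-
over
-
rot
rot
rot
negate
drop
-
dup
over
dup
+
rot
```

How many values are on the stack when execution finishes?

7      -> 7
-2     -> 7 -2
-32    -> 7 -2 -32
over   -> 7 -2 -32 -2
swap   -> 7 -2 -2 -32
swap   -> 7 -2 -32 -2
swap   -> 7 -2 -2 -32
-      -> 7 -2 30
over   -> 7 -2 30 -2
-      -> 7 -2 32
rot    -> -2 32 7
rot    -> 32 7 -2
rot    -> 7 -2 32
negate -> 7 -2 -32
drop   -> 7 -2
-      -> 9
dup    -> 9 9
over   -> 9 9 9
dup    -> 9 9 9 9
+      -> 9 9 18
rot    -> 9 18 9

3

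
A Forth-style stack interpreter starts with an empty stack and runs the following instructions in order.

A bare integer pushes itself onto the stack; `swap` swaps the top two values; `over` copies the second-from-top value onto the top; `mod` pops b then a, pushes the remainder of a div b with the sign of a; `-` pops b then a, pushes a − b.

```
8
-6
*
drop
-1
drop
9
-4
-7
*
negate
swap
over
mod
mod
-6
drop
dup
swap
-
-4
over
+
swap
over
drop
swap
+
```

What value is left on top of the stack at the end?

8      → 8
-6     → 8 -6
*      → -48
drop   → (empty)
-1     → -1
drop   → (empty)
9      → 9
-4     → 9 -4
-7     → 9 -4 -7
*      → 9 28
negate → 9 -28
swap   → -28 9
over   → -28 9 -28
mod    → -28 9
mod    → -1
-6     → -1 -6
drop   → -1
dup    → -1 -1
swap   → -1 -1
-      → 0
-4     → 0 -4
over   → 0 -4 0
+      → 0 -4
swap   → -4 0
over   → -4 0 -4
drop   → -4 0
swap   → 0 -4
+      → -4

-4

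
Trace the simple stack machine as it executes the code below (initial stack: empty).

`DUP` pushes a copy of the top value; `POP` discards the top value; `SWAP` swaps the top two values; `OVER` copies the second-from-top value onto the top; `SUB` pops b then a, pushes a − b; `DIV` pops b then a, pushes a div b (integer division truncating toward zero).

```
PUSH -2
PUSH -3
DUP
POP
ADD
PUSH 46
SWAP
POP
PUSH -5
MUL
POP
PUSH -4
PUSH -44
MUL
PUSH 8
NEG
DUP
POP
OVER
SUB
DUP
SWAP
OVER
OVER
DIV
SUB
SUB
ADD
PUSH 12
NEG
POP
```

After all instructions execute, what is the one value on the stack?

PUSH -2  -> -2
PUSH -3  -> -2 -3
DUP      -> -2 -3 -3
POP      -> -2 -3
ADD      -> -5
PUSH 46  -> -5 46
SWAP     -> 46 -5
POP      -> 46
PUSH -5  -> 46 -5
MUL      -> -230
POP      -> (empty)
PUSH -4  -> -4
PUSH -44 -> -4 -44
MUL      -> 176
PUSH 8   -> 176 8
NEG      -> 176 -8
DUP      -> 176 -8 -8
POP      -> 176 -8
OVER     -> 176 -8 176
SUB      -> 176 -184
DUP      -> 176 -184 -184
SWAP     -> 176 -184 -184
OVER     -> 176 -184 -184 -184
OVER     -> 176 -184 -184 -184 -184
DIV      -> 176 -184 -184 1
SUB      -> 176 -184 -185
SUB      -> 176 1
ADD      -> 177
PUSH 12  -> 177 12
NEG      -> 177 -12
POP      -> 177

177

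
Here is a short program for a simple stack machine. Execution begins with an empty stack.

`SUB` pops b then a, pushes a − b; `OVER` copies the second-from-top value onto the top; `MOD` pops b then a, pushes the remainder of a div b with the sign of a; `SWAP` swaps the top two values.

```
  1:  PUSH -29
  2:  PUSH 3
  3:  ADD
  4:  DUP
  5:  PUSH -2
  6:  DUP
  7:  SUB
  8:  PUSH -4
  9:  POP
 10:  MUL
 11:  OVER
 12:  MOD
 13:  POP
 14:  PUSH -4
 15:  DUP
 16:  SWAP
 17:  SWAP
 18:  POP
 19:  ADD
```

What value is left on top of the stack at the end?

PUSH -29  [-29]
PUSH 3    [-29, 3]
ADD       [-26]
DUP       [-26, -26]
PUSH -2   [-26, -26, -2]
DUP       [-26, -26, -2, -2]
SUB       [-26, -26, 0]
PUSH -4   [-26, -26, 0, -4]
POP       [-26, -26, 0]
MUL       [-26, 0]
OVER      [-26, 0, -26]
MOD       [-26, 0]
POP       [-26]
PUSH -4   [-26, -4]
DUP       [-26, -4, -4]
SWAP      [-26, -4, -4]
SWAP      [-26, -4, -4]
POP       [-26, -4]
ADD       [-30]

-30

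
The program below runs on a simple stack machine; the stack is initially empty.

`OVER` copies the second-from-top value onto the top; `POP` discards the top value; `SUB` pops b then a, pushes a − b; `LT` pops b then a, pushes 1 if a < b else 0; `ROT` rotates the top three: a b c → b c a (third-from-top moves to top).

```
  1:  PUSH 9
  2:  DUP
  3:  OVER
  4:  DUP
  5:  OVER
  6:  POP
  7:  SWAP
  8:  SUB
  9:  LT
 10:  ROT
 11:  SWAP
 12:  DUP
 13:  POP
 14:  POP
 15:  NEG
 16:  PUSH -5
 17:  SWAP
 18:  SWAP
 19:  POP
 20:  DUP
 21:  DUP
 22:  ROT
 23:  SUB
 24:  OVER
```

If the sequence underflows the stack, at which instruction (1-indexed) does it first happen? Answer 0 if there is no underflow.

PUSH 9 : 9
DUP    : 9 9
OVER   : 9 9 9
DUP    : 9 9 9 9
OVER   : 9 9 9 9 9
POP    : 9 9 9 9
SWAP   : 9 9 9 9
SUB    : 9 9 0
LT     : 9 0
ROT  — needs 3 operands, stack has 2 → underflow

10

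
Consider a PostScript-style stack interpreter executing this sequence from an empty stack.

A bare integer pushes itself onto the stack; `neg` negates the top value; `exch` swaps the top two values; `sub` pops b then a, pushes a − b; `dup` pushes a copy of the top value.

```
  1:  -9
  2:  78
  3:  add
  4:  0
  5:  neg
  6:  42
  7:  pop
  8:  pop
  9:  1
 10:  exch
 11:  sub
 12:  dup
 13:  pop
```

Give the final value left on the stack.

-9   -> [-9]
78   -> [-9, 78]
add  -> [69]
0    -> [69, 0]
neg  -> [69, 0]
42   -> [69, 0, 42]
pop  -> [69, 0]
pop  -> [69]
1    -> [69, 1]
exch -> [1, 69]
sub  -> [-68]
dup  -> [-68, -68]
pop  -> [-68]

-68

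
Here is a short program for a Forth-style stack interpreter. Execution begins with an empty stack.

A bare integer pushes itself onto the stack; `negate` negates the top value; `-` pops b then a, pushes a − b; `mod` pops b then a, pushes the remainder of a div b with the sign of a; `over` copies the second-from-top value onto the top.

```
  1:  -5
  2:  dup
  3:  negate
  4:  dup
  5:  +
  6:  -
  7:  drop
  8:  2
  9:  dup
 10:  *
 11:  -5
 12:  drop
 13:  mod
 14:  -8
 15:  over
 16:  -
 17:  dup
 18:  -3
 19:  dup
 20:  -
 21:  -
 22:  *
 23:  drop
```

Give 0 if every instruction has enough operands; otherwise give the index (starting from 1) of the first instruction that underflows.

-5     -> -5
dup    -> -5 -5
negate -> -5 5
dup    -> -5 5 5
+      -> -5 10
-      -> -15
drop   -> (empty)
2      -> 2
dup    -> 2 2
*      -> 4
-5     -> 4 -5
drop   -> 4
mod  — needs 2 operands, stack has 1 → underflow

13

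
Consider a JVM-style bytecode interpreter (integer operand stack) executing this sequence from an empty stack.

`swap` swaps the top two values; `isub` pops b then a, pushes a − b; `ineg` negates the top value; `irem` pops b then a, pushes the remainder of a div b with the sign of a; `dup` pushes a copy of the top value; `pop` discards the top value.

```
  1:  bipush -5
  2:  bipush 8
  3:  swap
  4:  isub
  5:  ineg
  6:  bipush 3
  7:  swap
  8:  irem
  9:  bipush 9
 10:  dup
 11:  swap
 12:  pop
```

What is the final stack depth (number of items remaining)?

2

bipush -5 → -5
bipush 8  → -5 8
swap      → 8 -5
isub      → 13
ineg      → -13
bipush 3  → -13 3
swap      → 3 -13
irem      → 3
bipush 9  → 3 9
dup       → 3 9 9
swap      → 3 9 9
pop       → 3 9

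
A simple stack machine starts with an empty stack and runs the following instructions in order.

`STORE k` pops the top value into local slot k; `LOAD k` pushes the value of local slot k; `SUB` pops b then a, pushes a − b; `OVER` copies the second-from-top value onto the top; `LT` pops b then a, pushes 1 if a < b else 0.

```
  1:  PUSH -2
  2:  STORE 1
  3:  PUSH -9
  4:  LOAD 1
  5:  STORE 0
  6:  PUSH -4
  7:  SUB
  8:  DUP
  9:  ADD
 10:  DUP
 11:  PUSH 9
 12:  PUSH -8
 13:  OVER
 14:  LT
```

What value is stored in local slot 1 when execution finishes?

PUSH -2 -> -2
STORE 1 -> (empty)
PUSH -9 -> -9
LOAD 1  -> -9 -2
STORE 0 -> -9
PUSH -4 -> -9 -4
SUB     -> -5
DUP     -> -5 -5
ADD     -> -10
DUP     -> -10 -10
PUSH 9  -> -10 -10 9
PUSH -8 -> -10 -10 9 -8
OVER    -> -10 -10 9 -8 9
LT      -> -10 -10 9 1

-2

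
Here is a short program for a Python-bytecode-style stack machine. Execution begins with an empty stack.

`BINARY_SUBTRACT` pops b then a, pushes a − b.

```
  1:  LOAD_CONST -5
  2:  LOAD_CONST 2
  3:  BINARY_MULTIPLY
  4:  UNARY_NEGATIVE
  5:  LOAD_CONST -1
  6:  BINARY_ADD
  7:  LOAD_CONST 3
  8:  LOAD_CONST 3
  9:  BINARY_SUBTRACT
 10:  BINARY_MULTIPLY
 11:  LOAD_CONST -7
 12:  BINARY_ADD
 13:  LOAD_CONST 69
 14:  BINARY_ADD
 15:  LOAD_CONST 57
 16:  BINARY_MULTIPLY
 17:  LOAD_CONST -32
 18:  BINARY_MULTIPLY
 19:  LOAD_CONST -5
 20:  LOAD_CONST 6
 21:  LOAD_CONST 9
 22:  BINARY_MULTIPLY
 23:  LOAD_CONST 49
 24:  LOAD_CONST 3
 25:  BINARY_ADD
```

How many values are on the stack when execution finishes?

4

LOAD_CONST -5   → -5
LOAD_CONST 2    → -5 2
BINARY_MULTIPLY → -10
UNARY_NEGATIVE  → 10
LOAD_CONST -1   → 10 -1
BINARY_ADD      → 9
LOAD_CONST 3    → 9 3
LOAD_CONST 3    → 9 3 3
BINARY_SUBTRACT → 9 0
BINARY_MULTIPLY → 0
LOAD_CONST -7   → 0 -7
BINARY_ADD      → -7
LOAD_CONST 69   → -7 69
BINARY_ADD      → 62
LOAD_CONST 57   → 62 57
BINARY_MULTIPLY → 3534
LOAD_CONST -32  → 3534 -32
BINARY_MULTIPLY → -113088
LOAD_CONST -5   → -113088 -5
LOAD_CONST 6    → -113088 -5 6
LOAD_CONST 9    → -113088 -5 6 9
BINARY_MULTIPLY → -113088 -5 54
LOAD_CONST 49   → -113088 -5 54 49
LOAD_CONST 3    → -113088 -5 54 49 3
BINARY_ADD      → -113088 -5 54 52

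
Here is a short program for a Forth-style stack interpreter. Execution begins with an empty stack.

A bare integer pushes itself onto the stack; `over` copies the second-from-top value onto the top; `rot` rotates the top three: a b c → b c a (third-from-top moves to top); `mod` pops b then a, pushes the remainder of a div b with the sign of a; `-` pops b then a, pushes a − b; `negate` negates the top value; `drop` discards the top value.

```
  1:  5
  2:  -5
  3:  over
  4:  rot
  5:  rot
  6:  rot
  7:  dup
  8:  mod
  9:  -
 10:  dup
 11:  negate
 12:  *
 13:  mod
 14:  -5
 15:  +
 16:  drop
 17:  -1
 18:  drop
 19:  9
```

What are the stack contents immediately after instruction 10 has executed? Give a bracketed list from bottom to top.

5     [5]
-5    [5, -5]
over  [5, -5, 5]
rot   [-5, 5, 5]
rot   [5, 5, -5]
rot   [5, -5, 5]
dup   [5, -5, 5, 5]
mod   [5, -5, 0]
-     [5, -5]
dup   [5, -5, -5]

[5, -5, -5]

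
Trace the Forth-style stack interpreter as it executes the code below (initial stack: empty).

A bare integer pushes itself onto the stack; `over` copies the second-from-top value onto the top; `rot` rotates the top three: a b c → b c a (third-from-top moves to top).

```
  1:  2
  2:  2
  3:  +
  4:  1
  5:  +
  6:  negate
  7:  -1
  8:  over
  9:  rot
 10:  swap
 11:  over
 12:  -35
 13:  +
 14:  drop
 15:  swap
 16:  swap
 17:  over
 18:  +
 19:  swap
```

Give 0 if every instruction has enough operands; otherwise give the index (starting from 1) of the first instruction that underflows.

0

2      -> 2
2      -> 2 2
+      -> 4
1      -> 4 1
+      -> 5
negate -> -5
-1     -> -5 -1
over   -> -5 -1 -5
rot    -> -1 -5 -5
swap   -> -1 -5 -5
over   -> -1 -5 -5 -5
-35    -> -1 -5 -5 -5 -35
+      -> -1 -5 -5 -40
drop   -> -1 -5 -5
swap   -> -1 -5 -5
swap   -> -1 -5 -5
over   -> -1 -5 -5 -5
+      -> -1 -5 -10
swap   -> -1 -10 -5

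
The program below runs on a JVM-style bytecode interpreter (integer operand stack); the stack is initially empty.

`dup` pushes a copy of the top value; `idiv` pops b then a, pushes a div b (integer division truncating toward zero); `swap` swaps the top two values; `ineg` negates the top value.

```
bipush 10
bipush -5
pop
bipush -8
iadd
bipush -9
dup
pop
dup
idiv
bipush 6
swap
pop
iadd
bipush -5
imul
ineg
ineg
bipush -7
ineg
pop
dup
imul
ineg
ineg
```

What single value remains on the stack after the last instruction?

1600

bipush 10 -> 10
bipush -5 -> 10 -5
pop       -> 10
bipush -8 -> 10 -8
iadd      -> 2
bipush -9 -> 2 -9
dup       -> 2 -9 -9
pop       -> 2 -9
dup       -> 2 -9 -9
idiv      -> 2 1
bipush 6  -> 2 1 6
swap      -> 2 6 1
pop       -> 2 6
iadd      -> 8
bipush -5 -> 8 -5
imul      -> -40
ineg      -> 40
ineg      -> -40
bipush -7 -> -40 -7
ineg      -> -40 7
pop       -> -40
dup       -> -40 -40
imul      -> 1600
ineg      -> -1600
ineg      -> 1600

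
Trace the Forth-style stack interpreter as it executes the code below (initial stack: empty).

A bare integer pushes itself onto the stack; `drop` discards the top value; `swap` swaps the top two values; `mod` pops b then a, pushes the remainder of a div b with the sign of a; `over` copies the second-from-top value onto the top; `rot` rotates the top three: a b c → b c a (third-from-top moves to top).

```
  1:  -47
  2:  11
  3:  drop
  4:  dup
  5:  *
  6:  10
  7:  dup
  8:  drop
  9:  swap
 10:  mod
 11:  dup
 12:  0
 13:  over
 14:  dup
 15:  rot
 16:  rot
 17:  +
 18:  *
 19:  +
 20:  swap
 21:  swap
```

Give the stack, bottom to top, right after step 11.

-47  → -47
11   → -47 11
drop → -47
dup  → -47 -47
*    → 2209
10   → 2209 10
dup  → 2209 10 10
drop → 2209 10
swap → 10 2209
mod  → 10
dup  → 10 10

[10, 10]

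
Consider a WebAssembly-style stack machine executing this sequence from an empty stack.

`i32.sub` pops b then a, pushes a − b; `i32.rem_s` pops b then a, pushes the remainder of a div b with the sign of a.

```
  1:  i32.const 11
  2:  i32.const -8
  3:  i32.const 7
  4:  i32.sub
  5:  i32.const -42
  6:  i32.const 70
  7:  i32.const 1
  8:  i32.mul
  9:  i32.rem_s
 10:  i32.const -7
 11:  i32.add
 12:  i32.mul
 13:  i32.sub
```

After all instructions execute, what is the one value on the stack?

-724

i32.const 11  → [11]
i32.const -8  → [11, -8]
i32.const 7   → [11, -8, 7]
i32.sub       → [11, -15]
i32.const -42 → [11, -15, -42]
i32.const 70  → [11, -15, -42, 70]
i32.const 1   → [11, -15, -42, 70, 1]
i32.mul       → [11, -15, -42, 70]
i32.rem_s     → [11, -15, -42]
i32.const -7  → [11, -15, -42, -7]
i32.add       → [11, -15, -49]
i32.mul       → [11, 735]
i32.sub       → [-724]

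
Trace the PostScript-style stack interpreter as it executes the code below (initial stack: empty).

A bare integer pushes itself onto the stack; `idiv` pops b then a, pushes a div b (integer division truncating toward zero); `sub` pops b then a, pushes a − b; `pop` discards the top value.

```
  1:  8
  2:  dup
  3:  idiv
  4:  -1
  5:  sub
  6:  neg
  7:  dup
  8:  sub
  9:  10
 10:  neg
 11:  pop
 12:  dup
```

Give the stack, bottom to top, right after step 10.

8    : [8]
dup  : [8, 8]
idiv : [1]
-1   : [1, -1]
sub  : [2]
neg  : [-2]
dup  : [-2, -2]
sub  : [0]
10   : [0, 10]
neg  : [0, -10]

[0, -10]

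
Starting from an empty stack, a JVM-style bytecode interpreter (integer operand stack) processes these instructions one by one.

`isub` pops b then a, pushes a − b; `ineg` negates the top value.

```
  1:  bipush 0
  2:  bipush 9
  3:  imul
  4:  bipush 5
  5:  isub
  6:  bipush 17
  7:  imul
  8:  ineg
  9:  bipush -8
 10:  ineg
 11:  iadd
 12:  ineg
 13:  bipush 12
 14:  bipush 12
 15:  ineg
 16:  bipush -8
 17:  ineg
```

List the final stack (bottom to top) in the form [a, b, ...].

bipush 0  : [0]
bipush 9  : [0, 9]
imul      : [0]
bipush 5  : [0, 5]
isub      : [-5]
bipush 17 : [-5, 17]
imul      : [-85]
ineg      : [85]
bipush -8 : [85, -8]
ineg      : [85, 8]
iadd      : [93]
ineg      : [-93]
bipush 12 : [-93, 12]
bipush 12 : [-93, 12, 12]
ineg      : [-93, 12, -12]
bipush -8 : [-93, 12, -12, -8]
ineg      : [-93, 12, -12, 8]

[-93, 12, -12, 8]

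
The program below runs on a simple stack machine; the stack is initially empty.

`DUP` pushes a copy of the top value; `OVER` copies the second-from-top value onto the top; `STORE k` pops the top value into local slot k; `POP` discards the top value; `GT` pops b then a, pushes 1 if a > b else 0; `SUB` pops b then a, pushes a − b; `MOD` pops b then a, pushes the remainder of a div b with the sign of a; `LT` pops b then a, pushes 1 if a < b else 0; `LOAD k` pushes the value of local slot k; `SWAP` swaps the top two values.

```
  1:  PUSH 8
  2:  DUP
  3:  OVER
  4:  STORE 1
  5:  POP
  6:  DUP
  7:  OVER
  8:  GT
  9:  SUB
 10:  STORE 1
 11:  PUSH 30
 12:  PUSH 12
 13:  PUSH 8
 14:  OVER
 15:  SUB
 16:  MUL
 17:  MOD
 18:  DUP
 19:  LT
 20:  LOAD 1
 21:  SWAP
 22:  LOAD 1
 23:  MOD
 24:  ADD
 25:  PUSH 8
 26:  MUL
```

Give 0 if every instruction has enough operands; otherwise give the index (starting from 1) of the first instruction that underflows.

PUSH 8  -> 8
DUP     -> 8 8
OVER    -> 8 8 8
STORE 1 -> 8 8
POP     -> 8
DUP     -> 8 8
OVER    -> 8 8 8
GT      -> 8 0
SUB     -> 8
STORE 1 -> (empty)
PUSH 30 -> 30
PUSH 12 -> 30 12
PUSH 8  -> 30 12 8
OVER    -> 30 12 8 12
SUB     -> 30 12 -4
MUL     -> 30 -48
MOD     -> 30
DUP     -> 30 30
LT      -> 0
LOAD 1  -> 0 8
SWAP    -> 8 0
LOAD 1  -> 8 0 8
MOD     -> 8 0
ADD     -> 8
PUSH 8  -> 8 8
MUL     -> 64

0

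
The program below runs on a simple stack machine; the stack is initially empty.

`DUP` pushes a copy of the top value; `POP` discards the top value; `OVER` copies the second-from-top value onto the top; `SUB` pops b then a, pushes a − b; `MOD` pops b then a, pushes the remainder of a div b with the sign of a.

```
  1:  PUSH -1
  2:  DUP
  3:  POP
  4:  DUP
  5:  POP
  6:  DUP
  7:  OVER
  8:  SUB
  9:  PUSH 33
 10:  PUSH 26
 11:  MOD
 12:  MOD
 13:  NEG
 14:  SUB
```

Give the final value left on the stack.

-1

PUSH -1 : [-1]
DUP     : [-1, -1]
POP     : [-1]
DUP     : [-1, -1]
POP     : [-1]
DUP     : [-1, -1]
OVER    : [-1, -1, -1]
SUB     : [-1, 0]
PUSH 33 : [-1, 0, 33]
PUSH 26 : [-1, 0, 33, 26]
MOD     : [-1, 0, 7]
MOD     : [-1, 0]
NEG     : [-1, 0]
SUB     : [-1]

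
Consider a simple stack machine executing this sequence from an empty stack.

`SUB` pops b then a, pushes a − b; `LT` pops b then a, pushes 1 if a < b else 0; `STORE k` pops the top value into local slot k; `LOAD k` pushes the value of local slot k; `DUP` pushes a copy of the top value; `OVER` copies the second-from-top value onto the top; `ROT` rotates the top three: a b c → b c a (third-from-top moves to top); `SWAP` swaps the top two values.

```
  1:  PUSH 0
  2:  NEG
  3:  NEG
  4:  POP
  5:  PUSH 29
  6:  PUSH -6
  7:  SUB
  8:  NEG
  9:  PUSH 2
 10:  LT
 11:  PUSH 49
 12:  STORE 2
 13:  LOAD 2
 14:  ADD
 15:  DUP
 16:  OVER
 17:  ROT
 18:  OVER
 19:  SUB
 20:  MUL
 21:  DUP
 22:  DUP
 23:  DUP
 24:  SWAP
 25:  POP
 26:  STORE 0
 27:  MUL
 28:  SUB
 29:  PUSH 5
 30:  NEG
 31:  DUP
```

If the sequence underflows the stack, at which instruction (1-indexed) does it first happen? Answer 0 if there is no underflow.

0

PUSH 0  : [0]
NEG     : [0]
NEG     : [0]
POP     : []
PUSH 29 : [29]
PUSH -6 : [29, -6]
SUB     : [35]
NEG     : [-35]
PUSH 2  : [-35, 2]
LT      : [1]
PUSH 49 : [1, 49]
STORE 2 : [1]
LOAD 2  : [1, 49]
ADD     : [50]
DUP     : [50, 50]
OVER    : [50, 50, 50]
ROT     : [50, 50, 50]
OVER    : [50, 50, 50, 50]
SUB     : [50, 50, 0]
MUL     : [50, 0]
DUP     : [50, 0, 0]
DUP     : [50, 0, 0, 0]
DUP     : [50, 0, 0, 0, 0]
SWAP    : [50, 0, 0, 0, 0]
POP     : [50, 0, 0, 0]
STORE 0 : [50, 0, 0]
MUL     : [50, 0]
SUB     : [50]
PUSH 5  : [50, 5]
NEG     : [50, -5]
DUP     : [50, -5, -5]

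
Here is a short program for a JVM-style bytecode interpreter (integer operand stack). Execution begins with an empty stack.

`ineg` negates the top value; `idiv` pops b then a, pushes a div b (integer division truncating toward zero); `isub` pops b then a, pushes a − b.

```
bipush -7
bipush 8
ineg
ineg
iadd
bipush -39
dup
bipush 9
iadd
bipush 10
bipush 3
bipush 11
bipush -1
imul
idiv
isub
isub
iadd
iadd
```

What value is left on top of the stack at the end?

bipush -7   [-7]
bipush 8    [-7, 8]
ineg        [-7, -8]
ineg        [-7, 8]
iadd        [1]
bipush -39  [1, -39]
dup         [1, -39, -39]
bipush 9    [1, -39, -39, 9]
iadd        [1, -39, -30]
bipush 10   [1, -39, -30, 10]
bipush 3    [1, -39, -30, 10, 3]
bipush 11   [1, -39, -30, 10, 3, 11]
bipush -1   [1, -39, -30, 10, 3, 11, -1]
imul        [1, -39, -30, 10, 3, -11]
idiv        [1, -39, -30, 10, 0]
isub        [1, -39, -30, 10]
isub        [1, -39, -40]
iadd        [1, -79]
iadd        [-78]

-78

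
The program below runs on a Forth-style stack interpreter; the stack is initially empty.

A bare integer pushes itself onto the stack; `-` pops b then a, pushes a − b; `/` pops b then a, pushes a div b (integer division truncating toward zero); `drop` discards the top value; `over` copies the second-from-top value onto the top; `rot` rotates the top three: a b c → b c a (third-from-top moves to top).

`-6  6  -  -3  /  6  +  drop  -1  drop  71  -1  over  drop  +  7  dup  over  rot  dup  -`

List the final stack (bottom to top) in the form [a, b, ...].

[70, 7, 7, 0]

-6   -> -6
6    -> -6 6
-    -> -12
-3   -> -12 -3
/    -> 4
6    -> 4 6
+    -> 10
drop -> (empty)
-1   -> -1
drop -> (empty)
71   -> 71
-1   -> 71 -1
over -> 71 -1 71
drop -> 71 -1
+    -> 70
7    -> 70 7
dup  -> 70 7 7
over -> 70 7 7 7
rot  -> 70 7 7 7
dup  -> 70 7 7 7 7
-    -> 70 7 7 0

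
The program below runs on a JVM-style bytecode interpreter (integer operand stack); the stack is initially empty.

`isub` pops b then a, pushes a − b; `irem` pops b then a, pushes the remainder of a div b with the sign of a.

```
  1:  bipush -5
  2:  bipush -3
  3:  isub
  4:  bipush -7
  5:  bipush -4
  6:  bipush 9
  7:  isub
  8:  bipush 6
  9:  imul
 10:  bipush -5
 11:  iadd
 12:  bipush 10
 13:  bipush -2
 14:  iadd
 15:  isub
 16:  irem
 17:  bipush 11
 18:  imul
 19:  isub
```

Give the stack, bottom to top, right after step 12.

[-2, -7, -83, 10]

bipush -5  [-5]
bipush -3  [-5, -3]
isub       [-2]
bipush -7  [-2, -7]
bipush -4  [-2, -7, -4]
bipush 9   [-2, -7, -4, 9]
isub       [-2, -7, -13]
bipush 6   [-2, -7, -13, 6]
imul       [-2, -7, -78]
bipush -5  [-2, -7, -78, -5]
iadd       [-2, -7, -83]
bipush 10  [-2, -7, -83, 10]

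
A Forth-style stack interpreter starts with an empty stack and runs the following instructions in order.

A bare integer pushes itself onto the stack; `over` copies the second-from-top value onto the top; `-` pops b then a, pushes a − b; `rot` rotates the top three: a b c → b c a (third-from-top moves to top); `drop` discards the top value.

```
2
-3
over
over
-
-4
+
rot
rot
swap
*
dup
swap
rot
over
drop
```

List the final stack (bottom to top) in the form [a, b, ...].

2     [2]
-3    [2, -3]
over  [2, -3, 2]
over  [2, -3, 2, -3]
-     [2, -3, 5]
-4    [2, -3, 5, -4]
+     [2, -3, 1]
rot   [-3, 1, 2]
rot   [1, 2, -3]
swap  [1, -3, 2]
*     [1, -6]
dup   [1, -6, -6]
swap  [1, -6, -6]
rot   [-6, -6, 1]
over  [-6, -6, 1, -6]
drop  [-6, -6, 1]

[-6, -6, 1]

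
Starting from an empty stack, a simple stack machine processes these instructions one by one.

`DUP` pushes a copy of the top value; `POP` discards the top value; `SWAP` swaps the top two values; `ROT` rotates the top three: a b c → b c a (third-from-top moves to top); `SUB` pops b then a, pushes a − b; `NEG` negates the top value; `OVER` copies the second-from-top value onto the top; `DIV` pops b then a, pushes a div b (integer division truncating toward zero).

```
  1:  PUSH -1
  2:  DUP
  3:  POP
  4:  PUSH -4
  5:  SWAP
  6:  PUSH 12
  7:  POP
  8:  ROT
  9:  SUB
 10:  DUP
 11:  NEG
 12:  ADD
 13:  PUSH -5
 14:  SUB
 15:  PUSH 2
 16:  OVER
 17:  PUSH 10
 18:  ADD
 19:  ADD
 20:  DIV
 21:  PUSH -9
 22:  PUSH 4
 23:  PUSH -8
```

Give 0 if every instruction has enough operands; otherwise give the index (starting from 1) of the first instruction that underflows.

8

PUSH -1  [-1]
DUP      [-1, -1]
POP      [-1]
PUSH -4  [-1, -4]
SWAP     [-4, -1]
PUSH 12  [-4, -1, 12]
POP      [-4, -1]
ROT  — needs 3 operands, stack has 2 → underflow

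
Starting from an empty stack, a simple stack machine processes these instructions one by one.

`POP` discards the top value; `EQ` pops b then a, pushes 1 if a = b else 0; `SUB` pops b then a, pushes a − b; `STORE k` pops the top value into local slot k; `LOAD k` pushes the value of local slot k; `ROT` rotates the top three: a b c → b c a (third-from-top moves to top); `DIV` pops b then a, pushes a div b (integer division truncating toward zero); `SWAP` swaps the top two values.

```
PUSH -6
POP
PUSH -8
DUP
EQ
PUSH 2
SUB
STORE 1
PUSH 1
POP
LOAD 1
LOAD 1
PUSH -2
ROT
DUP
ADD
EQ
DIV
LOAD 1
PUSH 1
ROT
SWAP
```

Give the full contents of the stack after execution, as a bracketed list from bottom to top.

PUSH -6  [-6]
POP      []
PUSH -8  [-8]
DUP      [-8, -8]
EQ       [1]
PUSH 2   [1, 2]
SUB      [-1]
STORE 1  []
PUSH 1   [1]
POP      []
LOAD 1   [-1]
LOAD 1   [-1, -1]
PUSH -2  [-1, -1, -2]
ROT      [-1, -2, -1]
DUP      [-1, -2, -1, -1]
ADD      [-1, -2, -2]
EQ       [-1, 1]
DIV      [-1]
LOAD 1   [-1, -1]
PUSH 1   [-1, -1, 1]
ROT      [-1, 1, -1]
SWAP     [-1, -1, 1]

[-1, -1, 1]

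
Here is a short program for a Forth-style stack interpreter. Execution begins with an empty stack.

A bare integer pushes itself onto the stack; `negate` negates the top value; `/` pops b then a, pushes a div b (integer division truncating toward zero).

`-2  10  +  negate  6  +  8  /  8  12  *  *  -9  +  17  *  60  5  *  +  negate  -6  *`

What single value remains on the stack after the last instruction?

882

-2     : [-2]
10     : [-2, 10]
+      : [8]
negate : [-8]
6      : [-8, 6]
+      : [-2]
8      : [-2, 8]
/      : [0]
8      : [0, 8]
12     : [0, 8, 12]
*      : [0, 96]
*      : [0]
-9     : [0, -9]
+      : [-9]
17     : [-9, 17]
*      : [-153]
60     : [-153, 60]
5      : [-153, 60, 5]
*      : [-153, 300]
+      : [147]
negate : [-147]
-6     : [-147, -6]
*      : [882]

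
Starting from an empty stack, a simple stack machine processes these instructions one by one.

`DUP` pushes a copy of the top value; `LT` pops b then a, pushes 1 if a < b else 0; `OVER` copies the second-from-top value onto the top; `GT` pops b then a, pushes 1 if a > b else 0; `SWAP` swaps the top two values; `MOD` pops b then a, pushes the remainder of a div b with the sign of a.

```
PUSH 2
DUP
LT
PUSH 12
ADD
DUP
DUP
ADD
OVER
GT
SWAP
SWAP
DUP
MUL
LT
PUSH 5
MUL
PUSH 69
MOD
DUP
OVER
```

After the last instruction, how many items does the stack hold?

PUSH 2  → 2
DUP     → 2 2
LT      → 0
PUSH 12 → 0 12
ADD     → 12
DUP     → 12 12
DUP     → 12 12 12
ADD     → 12 24
OVER    → 12 24 12
GT      → 12 1
SWAP    → 1 12
SWAP    → 12 1
DUP     → 12 1 1
MUL     → 12 1
LT      → 0
PUSH 5  → 0 5
MUL     → 0
PUSH 69 → 0 69
MOD     → 0
DUP     → 0 0
OVER    → 0 0 0

3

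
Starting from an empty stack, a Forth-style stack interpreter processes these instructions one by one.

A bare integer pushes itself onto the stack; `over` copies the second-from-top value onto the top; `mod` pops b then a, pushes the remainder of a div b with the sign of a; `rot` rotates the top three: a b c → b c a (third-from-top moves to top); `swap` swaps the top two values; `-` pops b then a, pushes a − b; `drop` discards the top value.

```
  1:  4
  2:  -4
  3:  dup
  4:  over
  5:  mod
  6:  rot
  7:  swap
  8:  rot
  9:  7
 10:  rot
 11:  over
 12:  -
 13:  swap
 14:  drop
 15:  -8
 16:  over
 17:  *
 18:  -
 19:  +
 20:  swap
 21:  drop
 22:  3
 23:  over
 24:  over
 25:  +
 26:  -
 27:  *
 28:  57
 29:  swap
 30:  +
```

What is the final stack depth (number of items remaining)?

4     [4]
-4    [4, -4]
dup   [4, -4, -4]
over  [4, -4, -4, -4]
mod   [4, -4, 0]
rot   [-4, 0, 4]
swap  [-4, 4, 0]
rot   [4, 0, -4]
7     [4, 0, -4, 7]
rot   [4, -4, 7, 0]
over  [4, -4, 7, 0, 7]
-     [4, -4, 7, -7]
swap  [4, -4, -7, 7]
drop  [4, -4, -7]
-8    [4, -4, -7, -8]
over  [4, -4, -7, -8, -7]
*     [4, -4, -7, 56]
-     [4, -4, -63]
+     [4, -67]
swap  [-67, 4]
drop  [-67]
3     [-67, 3]
over  [-67, 3, -67]
over  [-67, 3, -67, 3]
+     [-67, 3, -64]
-     [-67, 67]
*     [-4489]
57    [-4489, 57]
swap  [57, -4489]
+     [-4432]

1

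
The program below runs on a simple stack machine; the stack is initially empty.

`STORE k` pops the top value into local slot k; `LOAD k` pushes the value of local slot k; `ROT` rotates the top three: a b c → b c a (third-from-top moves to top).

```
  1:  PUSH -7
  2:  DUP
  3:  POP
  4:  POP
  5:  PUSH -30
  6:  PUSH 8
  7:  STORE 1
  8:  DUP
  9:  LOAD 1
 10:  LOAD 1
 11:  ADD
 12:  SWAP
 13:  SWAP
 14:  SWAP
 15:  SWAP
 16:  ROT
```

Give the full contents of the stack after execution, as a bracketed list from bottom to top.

PUSH -7  -> -7
DUP      -> -7 -7
POP      -> -7
POP      -> (empty)
PUSH -30 -> -30
PUSH 8   -> -30 8
STORE 1  -> -30
DUP      -> -30 -30
LOAD 1   -> -30 -30 8
LOAD 1   -> -30 -30 8 8
ADD      -> -30 -30 16
SWAP     -> -30 16 -30
SWAP     -> -30 -30 16
SWAP     -> -30 16 -30
SWAP     -> -30 -30 16
ROT      -> -30 16 -30

[-30, 16, -30]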